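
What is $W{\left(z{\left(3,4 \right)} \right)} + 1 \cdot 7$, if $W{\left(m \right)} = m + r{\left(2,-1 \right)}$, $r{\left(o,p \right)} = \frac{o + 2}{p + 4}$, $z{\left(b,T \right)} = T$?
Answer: $\frac{37}{3} \approx 12.333$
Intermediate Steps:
$r{\left(o,p \right)} = \frac{2 + o}{4 + p}$
$W{\left(m \right)} = \frac{4}{3} + m$ ($W{\left(m \right)} = m + \frac{2 + 2}{4 - 1} = m + \frac{1}{3} \cdot 4 = m + \frac{4}{3} = \frac{4}{3} + m$)
$W{\left(z{\left(3,4 \right)} \right)} + 1 \cdot 7 = \left(\frac{4}{3} + 4\right) + 1 \cdot 7 = \frac{16}{3} + 7 = \frac{37}{3}$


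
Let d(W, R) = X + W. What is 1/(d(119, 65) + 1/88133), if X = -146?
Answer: -88133/2379590 ≈ -0.037037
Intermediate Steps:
d(W, R) = -146 + W
1/(d(119, 65) + 1/88133) = 1/((-146 + 119) + 1/88133) = 1/(-27 + 1/88133) = 1/(-2379590/88133) = -88133/2379590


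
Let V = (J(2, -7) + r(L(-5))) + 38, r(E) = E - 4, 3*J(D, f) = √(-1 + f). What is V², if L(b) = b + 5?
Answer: 10396/9 + 136*I*√2/3 ≈ 1155.1 + 64.111*I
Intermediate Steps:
J(D, f) = √(-1 + f)/3
L(b) = 5 + b
r(E) = -4 + E
V = 34 + 2*I*√2/3 (V = (√(-1 - 7)/3 + (-4 + (5 - 5))) + 38 = (√(-8)/3 + (-4 + 0)) + 38 = ((2*I*√2)/3 - 4) + 38 = (2*I*√2/3 - 4) + 38 = (-4 + 2*I*√2/3) + 38 = 34 + 2*I*√2/3 ≈ 34.0 + 0.94281*I)
V² = (34 + 2*I*√2/3)²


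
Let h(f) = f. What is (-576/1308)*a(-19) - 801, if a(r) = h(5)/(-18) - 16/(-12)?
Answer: -262079/327 ≈ -801.46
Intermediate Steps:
a(r) = 19/18 (a(r) = 5/(-18) - 16/(-12) = 5*(-1/18) - 16*(-1/12) = -5/18 + 4/3 = 19/18)
(-576/1308)*a(-19) - 801 = -576/1308*(19/18) - 801 = -576*1/1308*(19/18) - 801 = -48/109*19/18 - 801 = -152/327 - 801 = -262079/327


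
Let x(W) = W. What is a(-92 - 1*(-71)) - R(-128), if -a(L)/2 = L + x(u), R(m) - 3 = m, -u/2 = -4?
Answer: 151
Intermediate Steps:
u = 8 (u = -2*(-4) = 8)
R(m) = 3 + m
a(L) = -16 - 2*L (a(L) = -2*(L + 8) = -2*(8 + L) = -16 - 2*L)
a(-92 - 1*(-71)) - R(-128) = (-16 - 2*(-92 - 1*(-71))) - (3 - 128) = (-16 - 2*(-92 + 71)) - 1*(-125) = (-16 - 2*(-21)) + 125 = (-16 + 42) + 125 = 26 + 125 = 151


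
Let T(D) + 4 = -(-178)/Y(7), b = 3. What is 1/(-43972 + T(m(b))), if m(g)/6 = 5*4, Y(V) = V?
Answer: -7/307654 ≈ -2.2753e-5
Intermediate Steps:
m(g) = 120 (m(g) = 6*(5*4) = 6*20 = 120)
T(D) = 150/7 (T(D) = -4 - (-178)/7 = -4 - 1*(-178/7) = -4 + 178/7 = 150/7)
1/(-43972 + T(m(b))) = 1/(-43972 + 150/7) = 1/(-307654/7) = -7/307654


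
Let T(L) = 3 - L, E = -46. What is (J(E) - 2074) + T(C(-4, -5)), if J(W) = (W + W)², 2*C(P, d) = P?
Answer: 6395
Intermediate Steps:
C(P, d) = P/2
J(W) = 4*W² (J(W) = (2*W)² = 4*W²)
(J(E) - 2074) + T(C(-4, -5)) = (4*(-46)² - 2074) + (3 - (-4)/2) = (4*2116 - 2074) + (3 - 1*(-2)) = (8464 - 2074) + (3 + 2) = 6390 + 5 = 6395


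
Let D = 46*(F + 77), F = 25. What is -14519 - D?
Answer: -19211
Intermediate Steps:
D = 4692 (D = 46*(25 + 77) = 46*102 = 4692)
-14519 - D = -14519 - 1*4692 = -14519 - 4692 = -19211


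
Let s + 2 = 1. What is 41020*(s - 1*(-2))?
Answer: 41020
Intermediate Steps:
s = -1 (s = -2 + 1 = -1)
41020*(s - 1*(-2)) = 41020*(-1 - 1*(-2)) = 41020*(-1 + 2) = 41020*1 = 41020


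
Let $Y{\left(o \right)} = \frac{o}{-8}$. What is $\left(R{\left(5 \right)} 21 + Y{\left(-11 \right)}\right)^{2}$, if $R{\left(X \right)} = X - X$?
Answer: $\frac{121}{64} \approx 1.8906$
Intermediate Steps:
$R{\left(X \right)} = 0$
$Y{\left(o \right)} = - \frac{o}{8}$ ($Y{\left(o \right)} = o \left(- \frac{1}{8}\right) = - \frac{o}{8}$)
$\left(R{\left(5 \right)} 21 + Y{\left(-11 \right)}\right)^{2} = \left(0 \cdot 21 - - \frac{11}{8}\right)^{2} = \left(0 + \frac{11}{8}\right)^{2} = \left(\frac{11}{8}\right)^{2} = \frac{121}{64}$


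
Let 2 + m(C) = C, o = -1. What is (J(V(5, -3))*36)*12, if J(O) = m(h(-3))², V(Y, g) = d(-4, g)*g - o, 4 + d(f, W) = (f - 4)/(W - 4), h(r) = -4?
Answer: 15552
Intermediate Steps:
m(C) = -2 + C
d(f, W) = -4 + (-4 + f)/(-4 + W) (d(f, W) = -4 + (f - 4)/(W - 4) = -4 + (-4 + f)/(-4 + W))
V(Y, g) = 1 + g*(8 - 4*g)/(-4 + g) (V(Y, g) = ((12 - 4 - 4*g)/(-4 + g))*g - 1*(-1) = ((8 - 4*g)/(-4 + g))*g + 1 = g*(8 - 4*g)/(-4 + g) + 1 = 1 + g*(8 - 4*g)/(-4 + g))
J(O) = 36 (J(O) = (-2 - 4)² = (-6)² = 36)
(J(V(5, -3))*36)*12 = (36*36)*12 = 1296*12 = 15552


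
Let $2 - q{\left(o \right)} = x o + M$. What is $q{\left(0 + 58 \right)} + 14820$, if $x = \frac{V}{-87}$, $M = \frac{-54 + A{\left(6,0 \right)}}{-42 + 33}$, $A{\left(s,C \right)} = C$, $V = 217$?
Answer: $\frac{44882}{3} \approx 14961.0$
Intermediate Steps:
$M = 6$ ($M = \frac{-54 + 0}{-42 + 33} = - \frac{54}{-9} = \left(-54\right) \left(- \frac{1}{9}\right) = 6$)
$x = - \frac{217}{87}$ ($x = \frac{217}{-87} = 217 \left(- \frac{1}{87}\right) = - \frac{217}{87} \approx -2.4943$)
$q{\left(o \right)} = -4 + \frac{217 o}{87}$ ($q{\left(o \right)} = 2 - \left(- \frac{217 o}{87} + 6\right) = 2 - \left(6 - \frac{217 o}{87}\right) = 2 + \left(-6 + \frac{217 o}{87}\right) = -4 + \frac{217 o}{87}$)
$q{\left(0 + 58 \right)} + 14820 = \left(-4 + \frac{217 \left(0 + 58\right)}{87}\right) + 14820 = \left(-4 + \frac{217}{87} \cdot 58\right) + 14820 = \left(-4 + \frac{434}{3}\right) + 14820 = \frac{422}{3} + 14820 = \frac{44882}{3}$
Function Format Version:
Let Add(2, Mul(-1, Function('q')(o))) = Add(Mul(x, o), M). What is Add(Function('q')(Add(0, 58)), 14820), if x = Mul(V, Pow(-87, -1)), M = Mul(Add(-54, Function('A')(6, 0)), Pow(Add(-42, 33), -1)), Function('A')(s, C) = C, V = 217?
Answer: Rational(44882, 3) ≈ 14961.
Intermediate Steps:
M = 6 (M = Mul(Add(-54, 0), Pow(Add(-42, 33), -1)) = Mul(-54, Pow(-9, -1)) = Mul(-54, Rational(-1, 9)) = 6)
x = Rational(-217, 87) (x = Mul(217, Pow(-87, -1)) = Mul(217, Rational(-1, 87)) = Rational(-217, 87) ≈ -2.4943)
Function('q')(o) = Add(-4, Mul(Rational(217, 87), o)) (Function('q')(o) = Add(2, Mul(-1, Add(Mul(Rational(-217, 87), o), 6))) = Add(2, Mul(-1, Add(6, Mul(Rational(-217, 87), o)))) = Add(2, Add(-6, Mul(Rational(217, 87), o))) = Add(-4, Mul(Rational(217, 87), o)))
Add(Function('q')(Add(0, 58)), 14820) = Add(Add(-4, Mul(Rational(217, 87), Add(0, 58))), 14820) = Add(Add(-4, Mul(Rational(217, 87), 58)), 14820) = Add(Add(-4, Rational(434, 3)), 14820) = Add(Rational(422, 3), 14820) = Rational(44882, 3)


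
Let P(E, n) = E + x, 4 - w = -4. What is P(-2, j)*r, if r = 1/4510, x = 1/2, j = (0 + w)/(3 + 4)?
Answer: -3/9020 ≈ -0.00033259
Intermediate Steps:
w = 8 (w = 4 - 1*(-4) = 4 + 4 = 8)
j = 8/7 (j = (0 + 8)/(3 + 4) = 8/7 ≈ 1.1429)
x = ½ ≈ 0.50000
P(E, n) = ½ + E (P(E, n) = E + ½ = ½ + E)
r = 1/4510 ≈ 0.00022173
P(-2, j)*r = (½ - 2)*(1/4510) = -3/2*1/4510 = -3/9020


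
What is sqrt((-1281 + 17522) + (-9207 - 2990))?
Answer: 2*sqrt(1011) ≈ 63.592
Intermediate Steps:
sqrt((-1281 + 17522) + (-9207 - 2990)) = sqrt(16241 - 12197) = sqrt(4044) = 2*sqrt(1011)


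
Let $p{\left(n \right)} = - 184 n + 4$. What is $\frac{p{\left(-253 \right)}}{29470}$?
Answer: $\frac{23278}{14735} \approx 1.5798$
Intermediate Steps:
$p{\left(n \right)} = 4 - 184 n$
$\frac{p{\left(-253 \right)}}{29470} = \frac{4 - -46552}{29470} = \left(4 + 46552\right) \frac{1}{29470} = 46556 \cdot \frac{1}{29470} = \frac{23278}{14735}$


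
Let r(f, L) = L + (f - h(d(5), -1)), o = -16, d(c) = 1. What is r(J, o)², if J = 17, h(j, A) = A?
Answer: 4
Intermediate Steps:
r(f, L) = 1 + L + f (r(f, L) = L + (f - 1*(-1)) = L + (f + 1) = L + (1 + f) = 1 + L + f)
r(J, o)² = (1 - 16 + 17)² = 2² = 4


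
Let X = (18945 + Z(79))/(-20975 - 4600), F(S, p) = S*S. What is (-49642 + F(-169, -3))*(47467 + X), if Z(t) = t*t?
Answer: -8530379843153/8525 ≈ -1.0006e+9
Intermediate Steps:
F(S, p) = S**2
Z(t) = t**2
X = -25186/25575 (X = (18945 + 79**2)/(-20975 - 4600) = (18945 + 6241)/(-25575) = 25186*(-1/25575) = -25186/25575 ≈ -0.98479)
(-49642 + F(-169, -3))*(47467 + X) = (-49642 + (-169)**2)*(47467 - 25186/25575) = (-49642 + 28561)*(1213943339/25575) = -21081*1213943339/25575 = -8530379843153/8525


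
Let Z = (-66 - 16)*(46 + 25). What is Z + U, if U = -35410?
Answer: -41232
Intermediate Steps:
Z = -5822 (Z = -82*71 = -5822)
Z + U = -5822 - 35410 = -41232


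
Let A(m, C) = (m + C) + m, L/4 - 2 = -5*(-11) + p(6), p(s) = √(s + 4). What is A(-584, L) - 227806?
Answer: -228746 + 4*√10 ≈ -2.2873e+5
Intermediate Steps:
p(s) = √(4 + s)
L = 228 + 4*√10 (L = 8 + 4*(-5*(-11) + √(4 + 6)) = 8 + 4*(55 + √10) = 8 + (220 + 4*√10) = 228 + 4*√10 ≈ 240.65)
A(m, C) = C + 2*m (A(m, C) = (C + m) + m = C + 2*m)
A(-584, L) - 227806 = ((228 + 4*√10) + 2*(-584)) - 227806 = ((228 + 4*√10) - 1168) - 227806 = (-940 + 4*√10) - 227806 = -228746 + 4*√10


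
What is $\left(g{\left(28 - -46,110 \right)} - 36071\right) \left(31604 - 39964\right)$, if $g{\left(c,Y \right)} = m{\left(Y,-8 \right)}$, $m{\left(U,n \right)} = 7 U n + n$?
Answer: $353118040$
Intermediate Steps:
$m{\left(U,n \right)} = n + 7 U n$ ($m{\left(U,n \right)} = 7 U n + n = n + 7 U n$)
$g{\left(c,Y \right)} = -8 - 56 Y$ ($g{\left(c,Y \right)} = - 8 \left(1 + 7 Y\right) = -8 - 56 Y$)
$\left(g{\left(28 - -46,110 \right)} - 36071\right) \left(31604 - 39964\right) = \left(\left(-8 - 6160\right) - 36071\right) \left(31604 - 39964\right) = \left(\left(-8 - 6160\right) - 36071\right) \left(-8360\right) = \left(-6168 - 36071\right) \left(-8360\right) = \left(-42239\right) \left(-8360\right) = 353118040$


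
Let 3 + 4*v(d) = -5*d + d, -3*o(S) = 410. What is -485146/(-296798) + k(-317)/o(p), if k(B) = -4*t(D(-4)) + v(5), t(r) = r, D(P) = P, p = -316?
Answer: 9257723/5935960 ≈ 1.5596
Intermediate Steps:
o(S) = -410/3 (o(S) = -⅓*410 = -410/3)
v(d) = -¾ - d (v(d) = -¾ + (-5*d + d)/4 = -¾ + (-4*d)/4 = -¾ - d)
k(B) = 41/4 (k(B) = -4*(-4) + (-¾ - 1*5) = 16 + (-¾ - 5) = 16 - 23/4 = 41/4)
-485146/(-296798) + k(-317)/o(p) = -485146/(-296798) + 41/(4*(-410/3)) = -485146*(-1/296798) + (41/4)*(-3/410) = 242573/148399 - 3/40 = 9257723/5935960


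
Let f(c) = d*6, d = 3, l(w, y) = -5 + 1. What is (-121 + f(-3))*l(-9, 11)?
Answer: 412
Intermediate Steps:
l(w, y) = -4
f(c) = 18 (f(c) = 3*6 = 18)
(-121 + f(-3))*l(-9, 11) = (-121 + 18)*(-4) = -103*(-4) = 412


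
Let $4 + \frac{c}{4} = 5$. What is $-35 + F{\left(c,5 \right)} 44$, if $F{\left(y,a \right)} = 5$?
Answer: $185$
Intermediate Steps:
$c = 4$ ($c = -16 + 4 \cdot 5 = -16 + 20 = 4$)
$-35 + F{\left(c,5 \right)} 44 = -35 + 5 \cdot 44 = -35 + 220 = 185$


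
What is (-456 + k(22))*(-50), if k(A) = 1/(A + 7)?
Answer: 661150/29 ≈ 22798.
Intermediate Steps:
k(A) = 1/(7 + A)
(-456 + k(22))*(-50) = (-456 + 1/(7 + 22))*(-50) = (-456 + 1/29)*(-50) = -13223/29*(-50) = 661150/29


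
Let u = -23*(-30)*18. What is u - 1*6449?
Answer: 5971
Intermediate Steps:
u = 12420 (u = 690*18 = 12420)
u - 1*6449 = 12420 - 1*6449 = 12420 - 6449 = 5971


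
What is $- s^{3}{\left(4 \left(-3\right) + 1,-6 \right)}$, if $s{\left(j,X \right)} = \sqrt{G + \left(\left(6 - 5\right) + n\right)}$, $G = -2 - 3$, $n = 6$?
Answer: $- 2 \sqrt{2} \approx -2.8284$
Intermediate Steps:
$G = -5$ ($G = -2 - 3 = -5$)
$s{\left(j,X \right)} = \sqrt{2}$ ($s{\left(j,X \right)} = \sqrt{-5 + \left(\left(6 - 5\right) + 6\right)} = \sqrt{-5 + \left(1 + 6\right)} = \sqrt{-5 + 7} = \sqrt{2}$)
$- s^{3}{\left(4 \left(-3\right) + 1,-6 \right)} = - \left(\sqrt{2}\right)^{3} = - 2 \sqrt{2}$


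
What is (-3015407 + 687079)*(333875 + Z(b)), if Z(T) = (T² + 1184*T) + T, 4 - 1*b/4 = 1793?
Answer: -100263277579128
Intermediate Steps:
b = -7156 (b = 16 - 4*1793 = 16 - 7172 = -7156)
Z(T) = T² + 1185*T
(-3015407 + 687079)*(333875 + Z(b)) = (-3015407 + 687079)*(333875 - 7156*(1185 - 7156)) = -2328328*(333875 - 7156*(-5971)) = -2328328*(333875 + 42728476) = -2328328*43062351 = -100263277579128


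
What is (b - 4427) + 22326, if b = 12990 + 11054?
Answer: 41943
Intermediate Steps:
b = 24044
(b - 4427) + 22326 = (24044 - 4427) + 22326 = 19617 + 22326 = 41943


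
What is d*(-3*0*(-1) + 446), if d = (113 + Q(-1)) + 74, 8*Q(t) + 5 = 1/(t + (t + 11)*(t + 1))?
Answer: 166135/2 ≈ 83068.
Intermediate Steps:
Q(t) = -5/8 + 1/(8*(t + (1 + t)*(11 + t))) (Q(t) = -5/8 + 1/(8*(t + (t + 11)*(t + 1))) = -5/8 + 1/(8*(t + (11 + t)*(1 + t))) = -5/8 + 1/(8*(t + (1 + t)*(11 + t))))
d = 745/4 (d = (113 + (-54 - 65*(-1) - 5*(-1)**2)/(8*(11 + (-1)**2 + 13*(-1)))) + 74 = (113 + (-54 + 65 - 5*1)/(8*(11 + 1 - 13))) + 74 = (113 + (1/8)*(-54 + 65 - 5)/(-1)) + 74 = (113 + (1/8)*(-1)*6) + 74 = (113 - 3/4) + 74 = 449/4 + 74 = 745/4 ≈ 186.25)
d*(-3*0*(-1) + 446) = 745*(-3*0*(-1) + 446)/4 = 745*(0*(-1) + 446)/4 = 745*(0 + 446)/4 = (745/4)*446 = 166135/2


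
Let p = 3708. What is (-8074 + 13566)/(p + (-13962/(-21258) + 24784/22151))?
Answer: 431017613556/291146877133 ≈ 1.4804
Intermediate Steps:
(-8074 + 13566)/(p + (-13962/(-21258) + 24784/22151)) = (-8074 + 13566)/(3708 + (-13962/(-21258) + 24784/22151)) = 5492/(3708 + (-13962*(-1/21258) + 24784*(1/22151))) = 5492/(3708 + (2327/3543 + 24784/22151)) = 5492/(3708 + 139355089/78480993) = 5492/(291146877133/78480993) = 5492*(78480993/291146877133) = 431017613556/291146877133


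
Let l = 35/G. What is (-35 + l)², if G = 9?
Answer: 78400/81 ≈ 967.90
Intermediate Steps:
l = 35/9 ≈ 3.8889
(-35 + l)² = (-35 + 35/9)² = (-280/9)² = 78400/81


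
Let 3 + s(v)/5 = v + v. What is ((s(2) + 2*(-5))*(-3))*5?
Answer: 75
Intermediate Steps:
s(v) = -15 + 10*v (s(v) = -15 + 5*(v + v) = -15 + 5*(2*v) = -15 + 10*v)
((s(2) + 2*(-5))*(-3))*5 = (((-15 + 10*2) + 2*(-5))*(-3))*5 = (((-15 + 20) - 10)*(-3))*5 = ((5 - 10)*(-3))*5 = -5*(-3)*5 = 15*5 = 75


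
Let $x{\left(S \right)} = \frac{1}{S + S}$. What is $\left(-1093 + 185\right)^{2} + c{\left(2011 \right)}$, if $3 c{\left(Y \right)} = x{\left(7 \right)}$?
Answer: $\frac{34627489}{42} \approx 8.2446 \cdot 10^{5}$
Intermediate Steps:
$x{\left(S \right)} = \frac{1}{2 S}$
$c{\left(Y \right)} = \frac{1}{42}$ ($c{\left(Y \right)} = \frac{\frac{1}{2} \cdot \frac{1}{7}}{3} = \frac{1}{3} \cdot \frac{1}{14} = \frac{1}{42}$)
$\left(-1093 + 185\right)^{2} + c{\left(2011 \right)} = \left(-1093 + 185\right)^{2} + \frac{1}{42} = \left(-908\right)^{2} + \frac{1}{42} = 824464 + \frac{1}{42} = \frac{34627489}{42}$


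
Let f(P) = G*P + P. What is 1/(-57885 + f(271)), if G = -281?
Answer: -1/133765 ≈ -7.4758e-6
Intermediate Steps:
f(P) = -280*P (f(P) = -281*P + P = -280*P)
1/(-57885 + f(271)) = 1/(-57885 - 280*271) = 1/(-57885 - 75880) = 1/(-133765) = -1/133765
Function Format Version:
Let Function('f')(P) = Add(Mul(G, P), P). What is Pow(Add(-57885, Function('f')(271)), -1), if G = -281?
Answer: Rational(-1, 133765) ≈ -7.4758e-6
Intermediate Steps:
Function('f')(P) = Mul(-280, P) (Function('f')(P) = Add(Mul(-281, P), P) = Mul(-280, P))
Pow(Add(-57885, Function('f')(271)), -1) = Pow(Add(-57885, Mul(-280, 271)), -1) = Pow(Add(-57885, -75880), -1) = Pow(-133765, -1) = Rational(-1, 133765)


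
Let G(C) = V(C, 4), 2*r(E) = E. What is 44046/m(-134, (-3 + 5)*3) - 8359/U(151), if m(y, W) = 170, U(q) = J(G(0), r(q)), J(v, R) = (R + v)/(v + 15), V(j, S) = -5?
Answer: -11105057/11985 ≈ -926.58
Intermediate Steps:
r(E) = E/2
G(C) = -5
J(v, R) = (R + v)/(15 + v)
U(q) = -½ + q/20 (U(q) = (q/2 - 5)/(15 - 5) = (-5 + q/2)/10 = -½ + q/20)
44046/m(-134, (-3 + 5)*3) - 8359/U(151) = 44046/170 - 8359/(-½ + (1/20)*151) = 44046*(1/170) - 8359/(-½ + 151/20) = 22023/85 - 8359/141/20 = 22023/85 - 8359*20/141 = 22023/85 - 167180/141 = -11105057/11985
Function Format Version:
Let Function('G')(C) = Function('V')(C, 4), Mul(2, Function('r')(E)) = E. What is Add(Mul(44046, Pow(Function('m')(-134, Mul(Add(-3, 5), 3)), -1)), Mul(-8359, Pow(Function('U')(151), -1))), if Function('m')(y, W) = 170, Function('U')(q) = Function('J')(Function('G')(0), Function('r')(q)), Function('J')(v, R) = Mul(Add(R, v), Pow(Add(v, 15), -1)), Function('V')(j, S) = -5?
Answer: Rational(-11105057, 11985) ≈ -926.58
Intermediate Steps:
Function('r')(E) = Mul(Rational(1, 2), E)
Function('G')(C) = -5
Function('J')(v, R) = Mul(Pow(Add(15, v), -1), Add(R, v)) (Function('J')(v, R) = Mul(Add(R, v), Pow(Add(15, v), -1)) = Mul(Pow(Add(15, v), -1), Add(R, v)))
Function('U')(q) = Add(Rational(-1, 2), Mul(Rational(1, 20), q)) (Function('U')(q) = Mul(Pow(Add(15, -5), -1), Add(Mul(Rational(1, 2), q), -5)) = Mul(Pow(10, -1), Add(-5, Mul(Rational(1, 2), q))) = Mul(Rational(1, 10), Add(-5, Mul(Rational(1, 2), q))) = Add(Rational(-1, 2), Mul(Rational(1, 20), q)))
Add(Mul(44046, Pow(Function('m')(-134, Mul(Add(-3, 5), 3)), -1)), Mul(-8359, Pow(Function('U')(151), -1))) = Add(Mul(44046, Pow(170, -1)), Mul(-8359, Pow(Add(Rational(-1, 2), Mul(Rational(1, 20), 151)), -1))) = Add(Mul(44046, Rational(1, 170)), Mul(-8359, Pow(Add(Rational(-1, 2), Rational(151, 20)), -1))) = Add(Rational(22023, 85), Mul(-8359, Pow(Rational(141, 20), -1))) = Add(Rational(22023, 85), Mul(-8359, Rational(20, 141))) = Add(Rational(22023, 85), Rational(-167180, 141)) = Rational(-11105057, 11985)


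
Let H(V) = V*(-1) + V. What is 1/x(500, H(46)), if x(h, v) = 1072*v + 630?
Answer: 1/630 ≈ 0.0015873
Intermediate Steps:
H(V) = 0 (H(V) = -V + V = 0)
x(h, v) = 630 + 1072*v
1/x(500, H(46)) = 1/(630 + 1072*0) = 1/(630 + 0) = 1/630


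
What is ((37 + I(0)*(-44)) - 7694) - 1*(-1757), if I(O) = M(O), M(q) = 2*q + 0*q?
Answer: -5900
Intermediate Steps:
M(q) = 2*q (M(q) = 2*q + 0 = 2*q)
I(O) = 2*O
((37 + I(0)*(-44)) - 7694) - 1*(-1757) = ((37 + (2*0)*(-44)) - 7694) - 1*(-1757) = ((37 + 0*(-44)) - 7694) + 1757 = ((37 + 0) - 7694) + 1757 = (37 - 7694) + 1757 = -7657 + 1757 = -5900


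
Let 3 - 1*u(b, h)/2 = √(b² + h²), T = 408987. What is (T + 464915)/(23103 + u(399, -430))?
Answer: 20195001318/532649477 + 1747804*√344101/532649477 ≈ 39.839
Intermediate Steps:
u(b, h) = 6 - 2*√(b² + h²)
(T + 464915)/(23103 + u(399, -430)) = (408987 + 464915)/(23103 + (6 - 2*√(399² + (-430)²))) = 873902/(23103 + (6 - 2*√(159201 + 184900))) = 873902/(23103 + (6 - 2*√344101)) = 873902/(23109 - 2*√344101)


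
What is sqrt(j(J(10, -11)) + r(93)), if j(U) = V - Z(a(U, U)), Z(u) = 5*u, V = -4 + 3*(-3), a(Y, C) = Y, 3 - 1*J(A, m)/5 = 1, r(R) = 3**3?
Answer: 6*I ≈ 6.0*I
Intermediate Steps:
r(R) = 27
J(A, m) = 10 (J(A, m) = 15 - 5*1 = 15 - 5 = 10)
V = -13 (V = -4 - 9 = -13)
j(U) = -13 - 5*U
sqrt(j(J(10, -11)) + r(93)) = sqrt((-13 - 5*10) + 27) = sqrt((-13 - 50) + 27) = sqrt(-63 + 27) = sqrt(-36) = 6*I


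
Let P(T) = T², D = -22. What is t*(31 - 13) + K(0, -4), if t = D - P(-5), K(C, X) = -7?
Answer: -853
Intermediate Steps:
t = -47 (t = -22 - 1*(-5)² = -22 - 1*25 = -22 - 25 = -47)
t*(31 - 13) + K(0, -4) = -47*(31 - 13) - 7 = -47*18 - 7 = -846 - 7 = -853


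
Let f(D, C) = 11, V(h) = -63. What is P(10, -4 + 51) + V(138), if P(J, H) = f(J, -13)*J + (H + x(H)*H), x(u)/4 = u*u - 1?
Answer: 415198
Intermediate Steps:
x(u) = -4 + 4*u**2 (x(u) = 4*(u*u - 1) = 4*(u**2 - 1) = 4*(-1 + u**2) = -4 + 4*u**2)
P(J, H) = H + 11*J + H*(-4 + 4*H**2) (P(J, H) = 11*J + (H + (-4 + 4*H**2)*H) = 11*J + (H + H*(-4 + 4*H**2)) = H + 11*J + H*(-4 + 4*H**2))
P(10, -4 + 51) + V(138) = (-3*(-4 + 51) + 4*(-4 + 51)**3 + 11*10) - 63 = (-3*47 + 4*47**3 + 110) - 63 = (-141 + 4*103823 + 110) - 63 = (-141 + 415292 + 110) - 63 = 415261 - 63 = 415198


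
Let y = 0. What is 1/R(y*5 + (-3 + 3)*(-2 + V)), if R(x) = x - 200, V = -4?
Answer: -1/200 ≈ -0.0050000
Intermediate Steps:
R(x) = -200 + x
1/R(y*5 + (-3 + 3)*(-2 + V)) = 1/(-200 + (0*5 + (-3 + 3)*(-2 - 4))) = 1/(-200 + (0 + 0*(-6))) = 1/(-200 + (0 + 0)) = 1/(-200 + 0) = 1/(-200) = -1/200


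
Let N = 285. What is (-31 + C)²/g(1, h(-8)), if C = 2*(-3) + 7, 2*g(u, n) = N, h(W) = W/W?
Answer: 120/19 ≈ 6.3158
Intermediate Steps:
h(W) = 1
g(u, n) = 285/2 (g(u, n) = (½)*285 = 285/2)
C = 1 (C = -6 + 7 = 1)
(-31 + C)²/g(1, h(-8)) = (-31 + 1)²/(285/2) = (-30)²*(2/285) = 900*(2/285) = 120/19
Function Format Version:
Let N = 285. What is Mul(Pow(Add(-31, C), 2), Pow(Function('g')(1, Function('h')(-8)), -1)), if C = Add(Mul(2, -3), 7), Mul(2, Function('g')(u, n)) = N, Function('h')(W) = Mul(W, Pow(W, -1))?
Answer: Rational(120, 19) ≈ 6.3158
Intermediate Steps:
Function('h')(W) = 1
Function('g')(u, n) = Rational(285, 2) (Function('g')(u, n) = Mul(Rational(1, 2), 285) = Rational(285, 2))
C = 1 (C = Add(-6, 7) = 1)
Mul(Pow(Add(-31, C), 2), Pow(Function('g')(1, Function('h')(-8)), -1)) = Mul(Pow(Add(-31, 1), 2), Pow(Rational(285, 2), -1)) = Mul(Pow(-30, 2), Rational(2, 285)) = Mul(900, Rational(2, 285)) = Rational(120, 19)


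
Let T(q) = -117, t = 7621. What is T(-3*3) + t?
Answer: 7504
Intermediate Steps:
T(-3*3) + t = -117 + 7621 = 7504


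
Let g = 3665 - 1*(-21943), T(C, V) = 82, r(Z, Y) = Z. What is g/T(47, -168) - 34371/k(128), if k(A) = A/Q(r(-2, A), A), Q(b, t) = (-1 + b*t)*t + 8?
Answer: 5793471285/656 ≈ 8.8315e+6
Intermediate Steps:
Q(b, t) = 8 + t*(-1 + b*t) (Q(b, t) = t*(-1 + b*t) + 8 = 8 + t*(-1 + b*t))
k(A) = A/(8 - A - 2*A²)
g = 25608 (g = 3665 + 21943 = 25608)
g/T(47, -168) - 34371/k(128) = 25608/82 - 34371/((-1*128/(-8 + 128 + 2*128²))) = 25608*(1/82) - 34371/((-1*128/(-8 + 128 + 2*16384))) = 12804/41 - 34371/((-1*128/(-8 + 128 + 32768))) = 12804/41 - 34371/((-1*128/32888)) = 12804/41 - 34371/((-1*128*1/32888)) = 12804/41 - 34371/(-16/4111) = 12804/41 - 34371*(-4111/16) = 12804/41 + 141299181/16 = 5793471285/656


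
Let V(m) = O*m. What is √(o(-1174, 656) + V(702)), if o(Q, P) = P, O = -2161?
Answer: I*√1516366 ≈ 1231.4*I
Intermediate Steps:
V(m) = -2161*m
√(o(-1174, 656) + V(702)) = √(656 - 2161*702) = √(656 - 1517022) = √(-1516366) = I*√1516366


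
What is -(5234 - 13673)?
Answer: 8439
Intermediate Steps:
-(5234 - 13673) = -1*(-8439) = 8439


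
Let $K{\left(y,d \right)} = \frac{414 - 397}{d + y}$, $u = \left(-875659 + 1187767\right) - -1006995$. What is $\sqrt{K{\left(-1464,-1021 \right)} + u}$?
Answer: $\frac{\sqrt{8145757780930}}{2485} \approx 1148.5$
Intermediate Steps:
$u = 1319103$ ($u = 312108 + 1006995 = 1319103$)
$K{\left(y,d \right)} = \frac{17}{d + y}$
$\sqrt{K{\left(-1464,-1021 \right)} + u} = \sqrt{\frac{17}{-1021 - 1464} + 1319103} = \sqrt{\frac{17}{-2485} + 1319103} = \sqrt{17 \left(- \frac{1}{2485}\right) + 1319103} = \sqrt{- \frac{17}{2485} + 1319103} = \sqrt{\frac{3277970938}{2485}} = \frac{\sqrt{8145757780930}}{2485}$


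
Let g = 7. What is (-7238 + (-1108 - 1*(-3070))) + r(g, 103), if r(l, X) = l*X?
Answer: -4555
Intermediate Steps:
r(l, X) = X*l
(-7238 + (-1108 - 1*(-3070))) + r(g, 103) = (-7238 + (-1108 - 1*(-3070))) + 103*7 = (-7238 + (-1108 + 3070)) + 721 = (-7238 + 1962) + 721 = -5276 + 721 = -4555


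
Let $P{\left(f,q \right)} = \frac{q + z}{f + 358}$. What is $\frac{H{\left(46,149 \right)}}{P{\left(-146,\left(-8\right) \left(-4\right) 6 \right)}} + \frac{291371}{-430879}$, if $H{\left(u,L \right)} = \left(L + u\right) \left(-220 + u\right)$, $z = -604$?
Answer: $\frac{774815385697}{44380537} \approx 17458.0$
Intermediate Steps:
$H{\left(u,L \right)} = \left(-220 + u\right) \left(L + u\right)$
$P{\left(f,q \right)} = \frac{-604 + q}{358 + f}$ ($P{\left(f,q \right)} = \frac{q - 604}{f + 358} = \frac{-604 + q}{358 + f}$)
$\frac{H{\left(46,149 \right)}}{P{\left(-146,\left(-8\right) \left(-4\right) 6 \right)}} + \frac{291371}{-430879} = \frac{46^{2} - 32780 - 10120 + 149 \cdot 46}{\frac{1}{358 - 146} \left(-604 + \left(-8\right) \left(-4\right) 6\right)} + \frac{291371}{-430879} = \frac{2116 - 32780 - 10120 + 6854}{\frac{1}{212} \left(-604 + 32 \cdot 6\right)} + 291371 \left(- \frac{1}{430879}\right) = - \frac{33930}{\frac{1}{212} \left(-604 + 192\right)} - \frac{291371}{430879} = - \frac{33930}{\frac{1}{212} \left(-412\right)} - \frac{291371}{430879} = - \frac{33930}{- \frac{103}{53}} - \frac{291371}{430879} = \left(-33930\right) \left(- \frac{53}{103}\right) - \frac{291371}{430879} = \frac{1798290}{103} - \frac{291371}{430879} = \frac{774815385697}{44380537}$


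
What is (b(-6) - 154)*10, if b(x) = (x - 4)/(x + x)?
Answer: -4595/3 ≈ -1531.7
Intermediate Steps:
b(x) = (-4 + x)/(2*x) (b(x) = (-4 + x)/((2*x)) = (-4 + x)*(1/(2*x)) = (-4 + x)/(2*x))
(b(-6) - 154)*10 = ((1/2)*(-4 - 6)/(-6) - 154)*10 = ((1/2)*(-1/6)*(-10) - 154)*10 = (5/6 - 154)*10 = -919/6*10 = -4595/3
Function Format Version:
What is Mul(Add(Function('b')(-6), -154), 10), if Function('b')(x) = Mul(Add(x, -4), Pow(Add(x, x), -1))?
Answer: Rational(-4595, 3) ≈ -1531.7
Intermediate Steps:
Function('b')(x) = Mul(Rational(1, 2), Pow(x, -1), Add(-4, x)) (Function('b')(x) = Mul(Add(-4, x), Pow(Mul(2, x), -1)) = Mul(Add(-4, x), Mul(Rational(1, 2), Pow(x, -1))) = Mul(Rational(1, 2), Pow(x, -1), Add(-4, x)))
Mul(Add(Function('b')(-6), -154), 10) = Mul(Add(Mul(Rational(1, 2), Pow(-6, -1), Add(-4, -6)), -154), 10) = Mul(Add(Mul(Rational(1, 2), Rational(-1, 6), -10), -154), 10) = Mul(Add(Rational(5, 6), -154), 10) = Mul(Rational(-919, 6), 10) = Rational(-4595, 3)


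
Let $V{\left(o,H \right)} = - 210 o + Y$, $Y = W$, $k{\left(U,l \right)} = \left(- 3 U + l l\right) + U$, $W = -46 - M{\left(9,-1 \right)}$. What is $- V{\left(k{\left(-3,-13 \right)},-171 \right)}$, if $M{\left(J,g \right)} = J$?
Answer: $36805$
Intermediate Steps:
$W = -55$ ($W = -46 - 9 = -55$)
$k{\left(U,l \right)} = l^{2} - 2 U$ ($k{\left(U,l \right)} = \left(- 3 U + l^{2}\right) + U = \left(l^{2} - 3 U\right) + U = l^{2} - 2 U$)
$Y = -55$
$V{\left(o,H \right)} = -55 - 210 o$ ($V{\left(o,H \right)} = - 210 o - 55 = -55 - 210 o$)
$- V{\left(k{\left(-3,-13 \right)},-171 \right)} = - (-55 - 210 \left(\left(-13\right)^{2} - -6\right)) = - (-55 - 210 \left(169 + 6\right)) = - (-55 - 36750) = \left(-1\right) \left(-36805\right) = 36805$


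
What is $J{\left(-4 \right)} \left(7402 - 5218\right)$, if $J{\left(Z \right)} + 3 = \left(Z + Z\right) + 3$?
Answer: $-17472$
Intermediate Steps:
$J{\left(Z \right)} = 2 Z$ ($J{\left(Z \right)} = -3 + \left(\left(Z + Z\right) + 3\right) = -3 + \left(2 Z + 3\right) = -3 + \left(3 + 2 Z\right) = 2 Z$)
$J{\left(-4 \right)} \left(7402 - 5218\right) = 2 \left(-4\right) \left(7402 - 5218\right) = \left(-8\right) 2184 = -17472$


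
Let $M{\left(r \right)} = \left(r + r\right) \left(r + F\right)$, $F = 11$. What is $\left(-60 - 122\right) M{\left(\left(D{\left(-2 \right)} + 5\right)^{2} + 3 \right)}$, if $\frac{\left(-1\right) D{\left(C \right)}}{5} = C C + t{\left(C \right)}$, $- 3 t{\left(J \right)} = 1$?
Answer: $- \frac{1022185528}{81} \approx -1.262 \cdot 10^{7}$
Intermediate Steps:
$t{\left(J \right)} = - \frac{1}{3}$ ($t{\left(J \right)} = \left(- \frac{1}{3}\right) 1 = - \frac{1}{3}$)
$D{\left(C \right)} = \frac{5}{3} - 5 C^{2}$ ($D{\left(C \right)} = - 5 \left(C C - \frac{1}{3}\right) = - 5 \left(C^{2} - \frac{1}{3}\right) = - 5 \left(- \frac{1}{3} + C^{2}\right) = \frac{5}{3} - 5 C^{2}$)
$M{\left(r \right)} = 2 r \left(11 + r\right)$ ($M{\left(r \right)} = \left(r + r\right) \left(r + 11\right) = 2 r \left(11 + r\right)$)
$\left(-60 - 122\right) M{\left(\left(D{\left(-2 \right)} + 5\right)^{2} + 3 \right)} = \left(-60 - 122\right) 2 \left(\left(\left(\frac{5}{3} - 5 \left(-2\right)^{2}\right) + 5\right)^{2} + 3\right) \left(11 + \left(\left(\left(\frac{5}{3} - 5 \left(-2\right)^{2}\right) + 5\right)^{2} + 3\right)\right) = - 182 \cdot 2 \left(\left(\left(\frac{5}{3} - 20\right) + 5\right)^{2} + 3\right) \left(11 + \left(\left(\left(\frac{5}{3} - 20\right) + 5\right)^{2} + 3\right)\right) = - 182 \cdot 2 \left(\left(- \frac{55}{3} + 5\right)^{2} + 3\right) \left(11 + \left(\left(- \frac{55}{3} + 5\right)^{2} + 3\right)\right) = - 182 \cdot 2 \left(\left(- \frac{40}{3}\right)^{2} + 3\right) \left(11 + \left(\left(- \frac{40}{3}\right)^{2} + 3\right)\right) = - 182 \cdot 2 \left(\frac{1600}{9} + 3\right) \left(11 + \left(\frac{1600}{9} + 3\right)\right) = - 182 \cdot 2 \cdot \frac{1627}{9} \left(11 + \frac{1627}{9}\right) = - 182 \cdot 2 \cdot \frac{1627}{9} \cdot \frac{1726}{9} = \left(-182\right) \frac{5616404}{81} = - \frac{1022185528}{81}$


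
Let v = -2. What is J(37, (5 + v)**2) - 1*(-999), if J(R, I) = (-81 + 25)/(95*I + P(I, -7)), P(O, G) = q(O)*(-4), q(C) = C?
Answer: 116875/117 ≈ 998.93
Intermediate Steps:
P(O, G) = -4*O (P(O, G) = O*(-4) = -4*O)
J(R, I) = -8/(13*I) (J(R, I) = (-81 + 25)/(95*I - 4*I) = -56*1/(91*I) = -8/(13*I))
J(37, (5 + v)**2) - 1*(-999) = -8/(13*(5 - 2)**2) - 1*(-999) = -8/(13*(3**2)) + 999 = -8/13/9 + 999 = -8/13*1/9 + 999 = -8/117 + 999 = 116875/117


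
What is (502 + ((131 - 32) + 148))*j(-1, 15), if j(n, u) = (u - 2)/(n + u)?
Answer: 1391/2 ≈ 695.50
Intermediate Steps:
j(n, u) = (-2 + u)/(n + u)
(502 + ((131 - 32) + 148))*j(-1, 15) = (502 + ((131 - 32) + 148))*((-2 + 15)/(-1 + 15)) = (502 + (99 + 148))*(13/14) = (502 + 247)*((1/14)*13) = 749*(13/14) = 1391/2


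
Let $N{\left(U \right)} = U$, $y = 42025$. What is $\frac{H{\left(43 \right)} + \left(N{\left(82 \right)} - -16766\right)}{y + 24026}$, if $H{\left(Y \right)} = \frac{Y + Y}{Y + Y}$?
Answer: $\frac{16849}{66051} \approx 0.25509$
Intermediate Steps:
$H{\left(Y \right)} = 1$ ($H{\left(Y \right)} = \frac{2 Y}{2 Y} = 2 Y \frac{1}{2 Y} = 1$)
$\frac{H{\left(43 \right)} + \left(N{\left(82 \right)} - -16766\right)}{y + 24026} = \frac{1 + \left(82 - -16766\right)}{42025 + 24026} = \frac{1 + \left(82 + 16766\right)}{66051} = \left(1 + 16848\right) \frac{1}{66051} = 16849 \cdot \frac{1}{66051} = \frac{16849}{66051}$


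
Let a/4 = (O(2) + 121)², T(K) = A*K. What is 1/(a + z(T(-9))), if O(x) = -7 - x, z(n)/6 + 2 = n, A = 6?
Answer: 1/49840 ≈ 2.0064e-5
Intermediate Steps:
T(K) = 6*K
z(n) = -12 + 6*n
a = 50176 (a = 4*((-7 - 1*2) + 121)² = 4*((-7 - 2) + 121)² = 4*(-9 + 121)² = 4*112² = 4*12544 = 50176)
1/(a + z(T(-9))) = 1/(50176 + (-12 + 6*(6*(-9)))) = 1/(50176 + (-12 + 6*(-54))) = 1/(50176 + (-12 - 324)) = 1/(50176 - 336) = 1/49840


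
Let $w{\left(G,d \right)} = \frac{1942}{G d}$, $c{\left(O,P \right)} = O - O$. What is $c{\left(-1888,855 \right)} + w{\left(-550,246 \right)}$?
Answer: $- \frac{971}{67650} \approx -0.014353$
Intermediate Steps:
$c{\left(O,P \right)} = 0$
$w{\left(G,d \right)} = \frac{1942}{G d}$ ($w{\left(G,d \right)} = 1942 \frac{1}{G d} = \frac{1942}{G d}$)
$c{\left(-1888,855 \right)} + w{\left(-550,246 \right)} = 0 + \frac{1942}{\left(-550\right) 246} = 0 + 1942 \left(- \frac{1}{550}\right) \frac{1}{246} = 0 - \frac{971}{67650} = - \frac{971}{67650}$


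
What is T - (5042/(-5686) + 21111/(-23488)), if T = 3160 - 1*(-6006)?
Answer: 612191567565/66776384 ≈ 9167.8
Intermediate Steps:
T = 9166 (T = 3160 + 6006 = 9166)
T - (5042/(-5686) + 21111/(-23488)) = 9166 - (5042/(-5686) + 21111/(-23488)) = 9166 - (5042*(-1/5686) + 21111*(-1/23488)) = 9166 - (-2521/2843 - 21111/23488) = 9166 - 1*(-119231821/66776384) = 9166 + 119231821/66776384 = 612191567565/66776384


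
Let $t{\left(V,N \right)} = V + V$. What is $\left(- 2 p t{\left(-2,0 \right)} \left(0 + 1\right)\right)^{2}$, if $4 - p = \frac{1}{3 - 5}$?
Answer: $1296$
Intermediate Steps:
$p = \frac{9}{2}$ ($p = 4 - \frac{1}{3 - 5} = 4 - \frac{1}{-2} = 4 - - \frac{1}{2} = 4 + \frac{1}{2} = \frac{9}{2} \approx 4.5$)
$t{\left(V,N \right)} = 2 V$
$\left(- 2 p t{\left(-2,0 \right)} \left(0 + 1\right)\right)^{2} = \left(\left(-2\right) \frac{9}{2} \cdot 2 \left(-2\right) \left(0 + 1\right)\right)^{2} = \left(- 9 \left(\left(-4\right) 1\right)\right)^{2} = \left(\left(-9\right) \left(-4\right)\right)^{2} = 36^{2} = 1296$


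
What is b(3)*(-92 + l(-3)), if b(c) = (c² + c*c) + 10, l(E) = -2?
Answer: -2632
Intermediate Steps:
b(c) = 10 + 2*c² (b(c) = (c² + c²) + 10 = 2*c² + 10 = 10 + 2*c²)
b(3)*(-92 + l(-3)) = (10 + 2*3²)*(-92 - 2) = (10 + 2*9)*(-94) = (10 + 18)*(-94) = 28*(-94) = -2632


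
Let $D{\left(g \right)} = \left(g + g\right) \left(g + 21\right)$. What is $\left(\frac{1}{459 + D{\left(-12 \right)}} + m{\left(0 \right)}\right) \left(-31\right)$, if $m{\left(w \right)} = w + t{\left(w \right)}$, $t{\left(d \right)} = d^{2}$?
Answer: $- \frac{31}{243} \approx -0.12757$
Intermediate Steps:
$D{\left(g \right)} = 2 g \left(21 + g\right)$
$m{\left(w \right)} = w + w^{2}$
$\left(\frac{1}{459 + D{\left(-12 \right)}} + m{\left(0 \right)}\right) \left(-31\right) = \left(\frac{1}{459 + 2 \left(-12\right) \left(21 - 12\right)} + 0 \left(1 + 0\right)\right) \left(-31\right) = \left(\frac{1}{459 + 2 \left(-12\right) 9} + 0 \cdot 1\right) \left(-31\right) = \left(\frac{1}{459 - 216} + 0\right) \left(-31\right) = \left(\frac{1}{243} + 0\right) \left(-31\right) = \frac{1}{243} \left(-31\right) = - \frac{31}{243}$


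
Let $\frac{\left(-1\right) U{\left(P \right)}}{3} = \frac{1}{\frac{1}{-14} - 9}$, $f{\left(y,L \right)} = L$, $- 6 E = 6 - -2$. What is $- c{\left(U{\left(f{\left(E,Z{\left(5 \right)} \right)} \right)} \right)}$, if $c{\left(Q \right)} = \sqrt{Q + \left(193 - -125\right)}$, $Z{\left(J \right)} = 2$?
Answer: $- \frac{6 \sqrt{142621}}{127} \approx -17.842$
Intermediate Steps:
$E = - \frac{4}{3}$ ($E = - \frac{6 - -2}{6} = - \frac{6 + 2}{6} = \left(- \frac{1}{6}\right) 8 = - \frac{4}{3} \approx -1.3333$)
$U{\left(P \right)} = \frac{42}{127}$ ($U{\left(P \right)} = - \frac{3}{\frac{1}{-14} - 9} = - \frac{3}{- \frac{1}{14} - 9} = - \frac{3}{- \frac{127}{14}} = \left(-3\right) \left(- \frac{14}{127}\right) = \frac{42}{127}$)
$c{\left(Q \right)} = \sqrt{318 + Q}$ ($c{\left(Q \right)} = \sqrt{Q + \left(193 + 125\right)} = \sqrt{Q + 318} = \sqrt{318 + Q}$)
$- c{\left(U{\left(f{\left(E,Z{\left(5 \right)} \right)} \right)} \right)} = - \sqrt{318 + \frac{42}{127}} = - \sqrt{\frac{40428}{127}} = - \frac{6 \sqrt{142621}}{127}$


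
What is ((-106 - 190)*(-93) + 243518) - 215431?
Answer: 55615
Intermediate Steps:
((-106 - 190)*(-93) + 243518) - 215431 = (-296*(-93) + 243518) - 215431 = (27528 + 243518) - 215431 = 271046 - 215431 = 55615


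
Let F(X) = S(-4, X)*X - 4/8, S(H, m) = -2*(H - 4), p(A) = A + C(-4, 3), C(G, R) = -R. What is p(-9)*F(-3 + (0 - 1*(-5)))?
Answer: -378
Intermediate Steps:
p(A) = -3 + A (p(A) = A - 1*3 = A - 3 = -3 + A)
S(H, m) = 8 - 2*H (S(H, m) = -2*(-4 + H) = 8 - 2*H)
F(X) = -½ + 16*X (F(X) = (8 - 2*(-4))*X - 4/8 = (8 + 8)*X - 4*⅛ = 16*X - ½ = -½ + 16*X)
p(-9)*F(-3 + (0 - 1*(-5))) = (-3 - 9)*(-½ + 16*(-3 + (0 - 1*(-5)))) = -12*(-½ + 16*(-3 + (0 + 5))) = -12*(-½ + 16*(-3 + 5)) = -12*(-½ + 16*2) = -12*(-½ + 32) = -12*63/2 = -378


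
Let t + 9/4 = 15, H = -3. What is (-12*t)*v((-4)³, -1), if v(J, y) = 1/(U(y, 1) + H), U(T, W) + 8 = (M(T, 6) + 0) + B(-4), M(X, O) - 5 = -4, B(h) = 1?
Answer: 17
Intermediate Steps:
t = 51/4 (t = -9/4 + 15 = 51/4 ≈ 12.750)
M(X, O) = 1 (M(X, O) = 5 - 4 = 1)
U(T, W) = -6 (U(T, W) = -8 + ((1 + 0) + 1) = -8 + (1 + 1) = -8 + 2 = -6)
v(J, y) = -⅑ (v(J, y) = 1/(-6 - 3) = 1/(-9) = -⅑)
(-12*t)*v((-4)³, -1) = -12*51/4*(-⅑) = -153*(-⅑) = 17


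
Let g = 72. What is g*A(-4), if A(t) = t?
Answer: -288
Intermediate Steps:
g*A(-4) = 72*(-4) = -288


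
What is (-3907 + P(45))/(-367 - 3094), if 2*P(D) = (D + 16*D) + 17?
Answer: 3516/3461 ≈ 1.0159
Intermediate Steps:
P(D) = 17/2 + 17*D/2 (P(D) = ((D + 16*D) + 17)/2 = (17*D + 17)/2 = (17 + 17*D)/2 = 17/2 + 17*D/2)
(-3907 + P(45))/(-367 - 3094) = (-3907 + (17/2 + (17/2)*45))/(-367 - 3094) = (-3907 + (17/2 + 765/2))/(-3461) = (-3907 + 391)*(-1/3461) = -3516*(-1/3461) = 3516/3461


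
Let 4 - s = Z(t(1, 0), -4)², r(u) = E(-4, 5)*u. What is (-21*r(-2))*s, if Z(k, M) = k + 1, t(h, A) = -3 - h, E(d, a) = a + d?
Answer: -210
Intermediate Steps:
Z(k, M) = 1 + k
r(u) = u (r(u) = (5 - 4)*u = 1*u = u)
s = -5 (s = 4 - (1 + (-3 - 1*1))² = 4 - (1 + (-3 - 1))² = 4 - (1 - 4)² = 4 - 1*(-3)² = 4 - 1*9 = 4 - 9 = -5)
(-21*r(-2))*s = -21*(-2)*(-5) = 42*(-5) = -210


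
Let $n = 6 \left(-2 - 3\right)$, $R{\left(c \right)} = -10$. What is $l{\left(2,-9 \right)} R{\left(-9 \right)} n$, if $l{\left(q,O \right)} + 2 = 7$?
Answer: $1500$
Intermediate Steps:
$l{\left(q,O \right)} = 5$ ($l{\left(q,O \right)} = -2 + 7 = 5$)
$n = -30$ ($n = 6 \left(-2 - 3\right) = 6 \left(-5\right) = -30$)
$l{\left(2,-9 \right)} R{\left(-9 \right)} n = 5 \left(-10\right) \left(-30\right) = \left(-50\right) \left(-30\right) = 1500$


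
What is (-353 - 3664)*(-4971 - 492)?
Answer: 21944871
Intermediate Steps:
(-353 - 3664)*(-4971 - 492) = -4017*(-5463) = 21944871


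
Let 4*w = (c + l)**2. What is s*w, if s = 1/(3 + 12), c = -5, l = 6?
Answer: 1/60 ≈ 0.016667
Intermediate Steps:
s = 1/15 ≈ 0.066667
w = 1/4 (w = (-5 + 6)**2/4 = (1/4)*1**2 = (1/4)*1 = 1/4 ≈ 0.25000)
s*w = (1/15)*(1/4) = 1/60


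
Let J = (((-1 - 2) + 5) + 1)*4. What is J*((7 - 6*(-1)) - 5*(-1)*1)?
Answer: 216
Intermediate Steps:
J = 12 (J = ((-3 + 5) + 1)*4 = (2 + 1)*4 = 3*4 = 12)
J*((7 - 6*(-1)) - 5*(-1)*1) = 12*((7 - 6*(-1)) - 5*(-1)*1) = 12*((7 + 6) + 5*1) = 12*(13 + 5) = 12*18 = 216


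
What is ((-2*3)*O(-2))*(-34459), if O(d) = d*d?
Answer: 827016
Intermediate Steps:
O(d) = d²
((-2*3)*O(-2))*(-34459) = (-2*3*(-2)²)*(-34459) = -6*4*(-34459) = -24*(-34459) = 827016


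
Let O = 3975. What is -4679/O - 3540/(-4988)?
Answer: -2316838/4956825 ≈ -0.46740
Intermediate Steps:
-4679/O - 3540/(-4988) = -4679/3975 - 3540/(-4988) = -4679*1/3975 - 3540*(-1/4988) = -4679/3975 + 885/1247 = -2316838/4956825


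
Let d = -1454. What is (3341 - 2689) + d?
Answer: -802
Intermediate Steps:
(3341 - 2689) + d = (3341 - 2689) - 1454 = 652 - 1454 = -802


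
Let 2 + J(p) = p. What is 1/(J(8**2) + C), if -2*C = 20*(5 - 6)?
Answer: 1/72 ≈ 0.013889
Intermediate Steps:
J(p) = -2 + p
C = 10 (C = -10*(5 - 6) = -10*(-1) = -1/2*(-20) = 10)
1/(J(8**2) + C) = 1/((-2 + 8**2) + 10) = 1/((-2 + 64) + 10) = 1/(62 + 10) = 1/72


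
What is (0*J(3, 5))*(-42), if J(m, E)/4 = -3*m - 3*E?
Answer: 0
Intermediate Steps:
J(m, E) = -12*E - 12*m (J(m, E) = 4*(-3*m - 3*E) = 4*(-3*E - 3*m) = -12*E - 12*m)
(0*J(3, 5))*(-42) = (0*(-12*5 - 12*3))*(-42) = (0*(-60 - 36))*(-42) = (0*(-96))*(-42) = 0*(-42) = 0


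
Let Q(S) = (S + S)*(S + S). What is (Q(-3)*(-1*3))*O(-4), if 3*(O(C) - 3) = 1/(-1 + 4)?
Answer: -336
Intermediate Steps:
O(C) = 28/9 (O(C) = 3 + 1/(3*(-1 + 4)) = 3 + (⅓)/3 = 3 + (⅓)*(⅓) = 3 + ⅑ = 28/9)
Q(S) = 4*S² (Q(S) = (2*S)*(2*S) = 4*S²)
(Q(-3)*(-1*3))*O(-4) = ((4*(-3)²)*(-1*3))*(28/9) = ((4*9)*(-3))*(28/9) = (36*(-3))*(28/9) = -108*28/9 = -336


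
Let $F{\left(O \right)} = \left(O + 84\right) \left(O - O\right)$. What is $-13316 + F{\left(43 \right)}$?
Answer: $-13316$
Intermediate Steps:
$F{\left(O \right)} = 0$ ($F{\left(O \right)} = \left(84 + O\right) 0 = 0$)
$-13316 + F{\left(43 \right)} = -13316 + 0 = -13316$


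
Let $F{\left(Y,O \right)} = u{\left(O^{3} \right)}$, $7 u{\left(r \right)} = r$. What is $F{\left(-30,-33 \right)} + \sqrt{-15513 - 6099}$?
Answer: $- \frac{35937}{7} + 2 i \sqrt{5403} \approx -5133.9 + 147.01 i$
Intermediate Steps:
$u{\left(r \right)} = \frac{r}{7}$
$F{\left(Y,O \right)} = \frac{O^{3}}{7}$
$F{\left(-30,-33 \right)} + \sqrt{-15513 - 6099} = \frac{\left(-33\right)^{3}}{7} + \sqrt{-15513 - 6099} = \frac{1}{7} \left(-35937\right) + \sqrt{-21612} = - \frac{35937}{7} + 2 i \sqrt{5403}$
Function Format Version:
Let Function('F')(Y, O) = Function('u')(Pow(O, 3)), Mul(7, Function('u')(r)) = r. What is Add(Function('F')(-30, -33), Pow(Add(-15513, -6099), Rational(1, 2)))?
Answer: Add(Rational(-35937, 7), Mul(2, I, Pow(5403, Rational(1, 2)))) ≈ Add(-5133.9, Mul(147.01, I))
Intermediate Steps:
Function('u')(r) = Mul(Rational(1, 7), r)
Function('F')(Y, O) = Mul(Rational(1, 7), Pow(O, 3))
Add(Function('F')(-30, -33), Pow(Add(-15513, -6099), Rational(1, 2))) = Add(Mul(Rational(1, 7), Pow(-33, 3)), Pow(Add(-15513, -6099), Rational(1, 2))) = Add(Mul(Rational(1, 7), -35937), Pow(-21612, Rational(1, 2))) = Add(Rational(-35937, 7), Mul(2, I, Pow(5403, Rational(1, 2))))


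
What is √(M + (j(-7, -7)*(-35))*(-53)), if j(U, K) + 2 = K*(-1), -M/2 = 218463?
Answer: I*√427651 ≈ 653.95*I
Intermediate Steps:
M = -436926 (M = -2*218463 = -436926)
j(U, K) = -2 - K (j(U, K) = -2 + K*(-1) = -2 - K)
√(M + (j(-7, -7)*(-35))*(-53)) = √(-436926 + ((-2 - 1*(-7))*(-35))*(-53)) = √(-436926 + ((-2 + 7)*(-35))*(-53)) = √(-436926 + (5*(-35))*(-53)) = √(-436926 - 175*(-53)) = √(-436926 + 9275) = √(-427651) = I*√427651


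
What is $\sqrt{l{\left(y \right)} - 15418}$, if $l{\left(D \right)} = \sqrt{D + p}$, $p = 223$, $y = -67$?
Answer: $\sqrt{-15418 + 2 \sqrt{39}} \approx 124.12 i$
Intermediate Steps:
$l{\left(D \right)} = \sqrt{223 + D}$ ($l{\left(D \right)} = \sqrt{D + 223} = \sqrt{223 + D}$)
$\sqrt{l{\left(y \right)} - 15418} = \sqrt{\sqrt{223 - 67} - 15418} = \sqrt{\sqrt{156} - 15418} = \sqrt{2 \sqrt{39} - 15418} = \sqrt{-15418 + 2 \sqrt{39}}$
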